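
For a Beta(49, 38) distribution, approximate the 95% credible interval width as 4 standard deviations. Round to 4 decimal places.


Variance of Beta(a,b) = ab / ((a+b)^2 * (a+b+1))
= 49*38 / ((87)^2 * 88)
= 0.0028
SD = sqrt(0.0028) = 0.0529
Width = 4 * SD = 0.2115

0.2115


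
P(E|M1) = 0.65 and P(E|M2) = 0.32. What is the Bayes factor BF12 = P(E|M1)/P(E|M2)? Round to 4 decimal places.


Bayes factor BF12 = P(E|M1) / P(E|M2)
= 0.65 / 0.32
= 2.0312

2.0312


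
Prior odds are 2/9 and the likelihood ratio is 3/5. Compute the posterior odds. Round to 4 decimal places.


Posterior odds = prior odds * likelihood ratio
= (2/9) * (3/5)
= 6 / 45
= 0.1333

0.1333


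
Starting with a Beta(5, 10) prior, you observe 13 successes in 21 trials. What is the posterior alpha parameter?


For a Beta-Binomial conjugate model:
Posterior alpha = prior alpha + number of successes
= 5 + 13 = 18

18


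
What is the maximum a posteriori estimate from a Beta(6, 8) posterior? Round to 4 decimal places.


The MAP estimate equals the mode of the distribution.
Mode of Beta(a,b) = (a-1)/(a+b-2)
= 5/12
= 0.4167

0.4167


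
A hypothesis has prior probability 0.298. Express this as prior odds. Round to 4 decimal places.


Odds = P(H) / P(not H) = 0.298 / 0.702
= 0.4245

0.4245


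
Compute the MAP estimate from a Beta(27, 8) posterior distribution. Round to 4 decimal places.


MAP = mode of Beta distribution
= (alpha - 1)/(alpha + beta - 2)
= (27-1)/(27+8-2)
= 26/33 = 0.7879

0.7879


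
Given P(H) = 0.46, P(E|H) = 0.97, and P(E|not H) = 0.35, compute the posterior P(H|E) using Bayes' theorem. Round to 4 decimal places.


By Bayes' theorem: P(H|E) = P(E|H)*P(H) / P(E)
P(E) = P(E|H)*P(H) + P(E|not H)*P(not H)
P(E) = 0.97*0.46 + 0.35*0.54 = 0.6352
P(H|E) = 0.97*0.46 / 0.6352 = 0.7025

0.7025


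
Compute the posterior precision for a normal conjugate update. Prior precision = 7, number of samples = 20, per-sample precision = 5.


tau_post = tau_0 + n * tau
= 7 + 20 * 5 = 107

107


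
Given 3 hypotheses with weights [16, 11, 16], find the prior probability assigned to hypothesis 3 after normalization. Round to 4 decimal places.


To normalize, divide each weight by the sum of all weights.
Sum = 43
Prior(H3) = 16/43 = 0.3721

0.3721


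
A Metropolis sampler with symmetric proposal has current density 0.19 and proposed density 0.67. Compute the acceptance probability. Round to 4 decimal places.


For symmetric proposals, acceptance = min(1, pi(x*)/pi(x))
= min(1, 0.67/0.19)
= min(1, 3.5263) = 1.0

1.0


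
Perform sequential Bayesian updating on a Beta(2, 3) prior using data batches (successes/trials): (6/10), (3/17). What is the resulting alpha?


Accumulate successes: 9
Posterior alpha = prior alpha + sum of successes
= 2 + 9 = 11

11


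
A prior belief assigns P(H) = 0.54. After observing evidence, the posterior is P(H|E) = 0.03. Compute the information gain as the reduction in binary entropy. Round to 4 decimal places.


H(prior) = -0.54*log2(0.54) - 0.46*log2(0.46)
= 0.9954
H(post) = -0.03*log2(0.03) - 0.97*log2(0.97)
= 0.1944
IG = 0.9954 - 0.1944 = 0.801

0.801


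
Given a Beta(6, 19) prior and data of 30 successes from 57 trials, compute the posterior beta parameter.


Number of failures = 57 - 30 = 27
Posterior beta = 19 + 27 = 46

46


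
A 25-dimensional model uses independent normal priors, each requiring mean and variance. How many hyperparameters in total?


Per parameter: 2 (mean and variance).
Total = 25 * 2 = 50

50


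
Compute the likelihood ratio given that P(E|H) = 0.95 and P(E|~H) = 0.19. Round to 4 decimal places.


LR = P(E|H) / P(E|~H)
= 0.95 / 0.19 = 5.0

5.0


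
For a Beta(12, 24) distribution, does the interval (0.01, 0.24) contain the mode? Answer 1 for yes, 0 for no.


Mode of Beta(a,b) = (a-1)/(a+b-2)
= (12-1)/(12+24-2) = 0.3235
Check: 0.01 <= 0.3235 <= 0.24?
Result: 0

0


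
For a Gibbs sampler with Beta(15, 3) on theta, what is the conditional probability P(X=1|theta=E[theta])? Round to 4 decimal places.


E[theta] = 15/(15+3) = 0.8333
P(X=1|theta) = theta = 0.8333

0.8333


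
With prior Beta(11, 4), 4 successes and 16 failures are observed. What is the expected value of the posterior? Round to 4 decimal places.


Posterior = Beta(15, 20)
E[theta] = alpha/(alpha+beta)
= 15/35 = 0.4286

0.4286


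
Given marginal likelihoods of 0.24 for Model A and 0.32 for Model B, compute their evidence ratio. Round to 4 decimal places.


Ratio = ML(A) / ML(B) = 0.24/0.32
= 0.75

0.75


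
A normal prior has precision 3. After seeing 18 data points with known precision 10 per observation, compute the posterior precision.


In the conjugate normal model, precisions add:
tau_posterior = tau_prior + n * tau_data
= 3 + 18*10 = 183

183


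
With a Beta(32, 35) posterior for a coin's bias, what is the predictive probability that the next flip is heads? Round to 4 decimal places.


The predictive probability equals the posterior mean.
P(next = heads) = alpha / (alpha + beta)
= 32 / 67 = 0.4776

0.4776


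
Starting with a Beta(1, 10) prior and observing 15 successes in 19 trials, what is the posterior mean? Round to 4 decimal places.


Posterior parameters: alpha = 1 + 15 = 16
beta = 10 + 4 = 14
Posterior mean = alpha / (alpha + beta) = 16 / 30
= 0.5333

0.5333


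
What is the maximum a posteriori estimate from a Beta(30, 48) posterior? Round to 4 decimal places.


The MAP estimate equals the mode of the distribution.
Mode of Beta(a,b) = (a-1)/(a+b-2)
= 29/76
= 0.3816

0.3816


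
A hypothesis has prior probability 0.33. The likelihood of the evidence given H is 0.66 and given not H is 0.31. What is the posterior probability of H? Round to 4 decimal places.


Using Bayes' theorem:
P(E) = 0.33 * 0.66 + 0.67 * 0.31
P(E) = 0.4255
P(H|E) = (0.33 * 0.66) / 0.4255 = 0.5119

0.5119


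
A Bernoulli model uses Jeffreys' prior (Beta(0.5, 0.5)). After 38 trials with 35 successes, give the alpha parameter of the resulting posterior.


Posterior = Beta(prior_alpha + successes, prior_beta + failures)
= Beta(0.5 + 35, 0.5 + 3)
Posterior alpha = 0.5 + k = 0.5 + 35 = 35.5

35.5


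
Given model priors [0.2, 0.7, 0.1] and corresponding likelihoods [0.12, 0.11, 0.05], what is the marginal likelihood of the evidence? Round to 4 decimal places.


P(E) = sum_i P(M_i) P(E|M_i)
= 0.024 + 0.077 + 0.005
= 0.106

0.106


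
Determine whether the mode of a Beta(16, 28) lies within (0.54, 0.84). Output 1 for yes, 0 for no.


First find the mode: (a-1)/(a+b-2) = 0.3571
Is 0.3571 in (0.54, 0.84)? 0

0


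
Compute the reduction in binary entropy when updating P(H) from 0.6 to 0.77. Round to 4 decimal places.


H_before = -p*log2(p) - (1-p)*log2(1-p) for p=0.6: 0.971
H_after for p=0.77: 0.778
Reduction = 0.971 - 0.778 = 0.1929

0.1929


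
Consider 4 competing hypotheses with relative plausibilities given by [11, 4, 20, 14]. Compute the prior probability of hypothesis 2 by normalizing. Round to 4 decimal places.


Sum of weights = 11 + 4 + 20 + 14 = 49
Normalized prior for H2 = 4 / 49
= 0.0816

0.0816


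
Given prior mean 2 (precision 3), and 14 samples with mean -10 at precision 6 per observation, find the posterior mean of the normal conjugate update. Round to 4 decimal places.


The posterior mean is a precision-weighted average of prior and data.
Post. prec. = 3 + 84 = 87
Post. mean = (6 + -840)/87 = -834/87 = -9.5862

-9.5862


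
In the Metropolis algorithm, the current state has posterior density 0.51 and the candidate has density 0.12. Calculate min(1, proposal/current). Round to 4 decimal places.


Ratio = 0.12/0.51 = 0.2353
Acceptance probability = min(1, 0.2353)
= 0.2353

0.2353


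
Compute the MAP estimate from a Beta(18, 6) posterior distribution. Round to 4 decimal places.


MAP = mode of Beta distribution
= (alpha - 1)/(alpha + beta - 2)
= (18-1)/(18+6-2)
= 17/22 = 0.7727

0.7727


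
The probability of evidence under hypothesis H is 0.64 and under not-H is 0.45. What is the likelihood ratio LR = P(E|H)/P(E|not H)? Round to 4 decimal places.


LR = 0.64 / 0.45
= 1.4222

1.4222


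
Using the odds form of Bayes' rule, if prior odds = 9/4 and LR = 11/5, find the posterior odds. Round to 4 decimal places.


Bayes' rule in odds form: posterior odds = prior odds * LR
= (9 * 11) / (4 * 5)
= 99/20 = 4.95

4.95


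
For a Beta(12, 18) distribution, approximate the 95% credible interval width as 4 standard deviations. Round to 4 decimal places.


Variance of Beta(a,b) = ab / ((a+b)^2 * (a+b+1))
= 12*18 / ((30)^2 * 31)
= 0.0077
SD = sqrt(0.0077) = 0.088
Width = 4 * SD = 0.352

0.352


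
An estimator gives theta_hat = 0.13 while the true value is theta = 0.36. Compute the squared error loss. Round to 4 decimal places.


The squared error loss is (theta_hat - theta)^2
= (0.13 - 0.36)^2
= (-0.23)^2 = 0.0529

0.0529


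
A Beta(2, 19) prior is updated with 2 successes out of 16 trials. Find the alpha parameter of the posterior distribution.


In the Beta-Binomial conjugate update:
alpha_post = alpha_prior + successes
= 2 + 2
= 4

4


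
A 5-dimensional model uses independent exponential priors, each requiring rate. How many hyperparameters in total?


Per parameter: 1 (rate).
Total = 5 * 1 = 5

5


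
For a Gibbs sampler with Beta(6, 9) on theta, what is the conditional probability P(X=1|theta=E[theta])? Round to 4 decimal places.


E[theta] = 6/(6+9) = 0.4
P(X=1|theta) = theta = 0.4

0.4


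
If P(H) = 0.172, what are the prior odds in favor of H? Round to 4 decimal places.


Prior odds = P(H) / (1 - P(H))
= 0.172 / 0.828
= 0.2077

0.2077


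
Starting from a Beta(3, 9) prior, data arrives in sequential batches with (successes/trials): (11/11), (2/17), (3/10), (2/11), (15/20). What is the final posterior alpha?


In sequential Bayesian updating, we sum all successes.
Total successes = 33
Final alpha = 3 + 33 = 36

36


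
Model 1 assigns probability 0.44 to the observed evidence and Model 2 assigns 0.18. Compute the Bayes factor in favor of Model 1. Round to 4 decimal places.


BF = P(data|M1) / P(data|M2)
= 0.44 / 0.18 = 2.4444

2.4444


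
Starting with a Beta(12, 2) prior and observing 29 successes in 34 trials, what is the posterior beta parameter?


Posterior beta = prior beta + failures
Failures = 34 - 29 = 5
beta_post = 2 + 5 = 7

7


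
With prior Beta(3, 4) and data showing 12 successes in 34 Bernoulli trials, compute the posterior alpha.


Conjugate update: alpha_posterior = alpha_prior + k
= 3 + 12 = 15

15


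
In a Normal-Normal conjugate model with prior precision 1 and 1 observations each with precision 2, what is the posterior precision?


Posterior precision = prior precision + n * observation precision
= 1 + 1 * 2
= 1 + 2 = 3

3


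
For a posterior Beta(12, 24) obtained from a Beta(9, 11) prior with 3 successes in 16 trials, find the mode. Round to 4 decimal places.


Mode = (alpha - 1) / (alpha + beta - 2)
= 11 / 34
= 0.3235

0.3235


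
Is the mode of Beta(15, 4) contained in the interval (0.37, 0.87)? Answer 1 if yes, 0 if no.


Mode = (a-1)/(a+b-2) = 14/17 = 0.8235
Interval: (0.37, 0.87)
Contains mode? 1

1


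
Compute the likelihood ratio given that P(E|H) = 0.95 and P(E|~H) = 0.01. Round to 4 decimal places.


LR = P(E|H) / P(E|~H)
= 0.95 / 0.01 = 95.0

95.0


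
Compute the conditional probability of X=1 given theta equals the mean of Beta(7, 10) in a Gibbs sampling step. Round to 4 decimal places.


Mean of Beta(7, 10) = 0.4118
P(X=1 | theta=0.4118) = 0.4118

0.4118


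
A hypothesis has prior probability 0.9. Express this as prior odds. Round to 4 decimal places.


Odds = P(H) / P(not H) = 0.9 / 0.1
= 9.0

9.0


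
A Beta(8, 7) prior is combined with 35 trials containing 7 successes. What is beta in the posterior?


In conjugate updating:
beta_posterior = beta_prior + (n - k)
= 7 + (35 - 7)
= 7 + 28 = 35

35


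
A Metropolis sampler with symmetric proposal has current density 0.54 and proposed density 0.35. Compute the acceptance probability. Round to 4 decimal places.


For symmetric proposals, acceptance = min(1, pi(x*)/pi(x))
= min(1, 0.35/0.54)
= min(1, 0.6481) = 0.6481

0.6481


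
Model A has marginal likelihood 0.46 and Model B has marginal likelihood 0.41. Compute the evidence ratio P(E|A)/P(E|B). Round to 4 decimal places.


Evidence ratio = P(E|A) / P(E|B)
= 0.46 / 0.41
= 1.122

1.122


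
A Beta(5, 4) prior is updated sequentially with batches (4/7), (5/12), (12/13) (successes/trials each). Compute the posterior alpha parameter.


Sequential conjugate updating is equivalent to a single batch update.
Total successes across all batches = 21
alpha_posterior = alpha_prior + total_successes = 5 + 21
= 26

26


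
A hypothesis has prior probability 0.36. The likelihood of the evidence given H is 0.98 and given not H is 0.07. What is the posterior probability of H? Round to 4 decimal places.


Using Bayes' theorem:
P(E) = 0.36 * 0.98 + 0.64 * 0.07
P(E) = 0.3976
P(H|E) = (0.36 * 0.98) / 0.3976 = 0.8873

0.8873


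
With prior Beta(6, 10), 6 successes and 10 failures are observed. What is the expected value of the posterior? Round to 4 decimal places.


Posterior = Beta(12, 20)
E[theta] = alpha/(alpha+beta)
= 12/32 = 0.375

0.375


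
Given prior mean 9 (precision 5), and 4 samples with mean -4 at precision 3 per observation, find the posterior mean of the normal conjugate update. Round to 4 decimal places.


The posterior mean is a precision-weighted average of prior and data.
Post. prec. = 5 + 12 = 17
Post. mean = (45 + -48)/17 = -3/17 = -0.1765

-0.1765


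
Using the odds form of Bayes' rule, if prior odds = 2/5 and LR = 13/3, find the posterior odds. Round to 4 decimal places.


Bayes' rule in odds form: posterior odds = prior odds * LR
= (2 * 13) / (5 * 3)
= 26/15 = 1.7333

1.7333


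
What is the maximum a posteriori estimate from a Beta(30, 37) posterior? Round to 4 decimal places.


The MAP estimate equals the mode of the distribution.
Mode of Beta(a,b) = (a-1)/(a+b-2)
= 29/65
= 0.4462

0.4462


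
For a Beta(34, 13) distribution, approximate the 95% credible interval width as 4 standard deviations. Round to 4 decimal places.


Variance of Beta(a,b) = ab / ((a+b)^2 * (a+b+1))
= 34*13 / ((47)^2 * 48)
= 0.0042
SD = sqrt(0.0042) = 0.0646
Width = 4 * SD = 0.2583

0.2583


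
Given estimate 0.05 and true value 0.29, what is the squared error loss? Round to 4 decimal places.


Squared error = (estimate - true)^2
Difference = -0.24
Loss = -0.24^2 = 0.0576

0.0576


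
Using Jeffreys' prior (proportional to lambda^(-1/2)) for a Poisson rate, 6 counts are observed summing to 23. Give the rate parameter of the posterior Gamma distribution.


Conjugate update: Gamma(prior_shape + S, prior_rate + n).
Prior shape = 0.5, prior rate = 0.
Posterior rate = 0 + n = 6

6.0


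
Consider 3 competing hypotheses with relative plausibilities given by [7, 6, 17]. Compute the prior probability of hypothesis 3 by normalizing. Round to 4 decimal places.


Sum of weights = 7 + 6 + 17 = 30
Normalized prior for H3 = 17 / 30
= 0.5667

0.5667


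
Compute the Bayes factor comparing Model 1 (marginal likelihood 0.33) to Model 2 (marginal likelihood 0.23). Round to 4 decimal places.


BF12 = marginal likelihood of M1 / marginal likelihood of M2
= 0.33/0.23
= 1.4348

1.4348


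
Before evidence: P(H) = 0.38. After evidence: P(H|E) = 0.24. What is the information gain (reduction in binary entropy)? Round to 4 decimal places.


Prior entropy = 0.958
Posterior entropy = 0.795
Information gain = 0.958 - 0.795 = 0.163

0.163


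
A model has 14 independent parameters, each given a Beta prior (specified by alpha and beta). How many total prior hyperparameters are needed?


Each Beta prior needs 2 hyperparameters (alpha and beta).
Total = 2 * 14 = 28

28


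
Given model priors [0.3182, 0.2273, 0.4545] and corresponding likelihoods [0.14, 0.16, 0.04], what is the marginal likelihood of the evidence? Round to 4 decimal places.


P(E) = sum_i P(M_i) P(E|M_i)
= 0.0445 + 0.0364 + 0.0182
= 0.0991

0.0991


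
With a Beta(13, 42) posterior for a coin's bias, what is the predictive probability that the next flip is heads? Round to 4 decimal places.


The predictive probability equals the posterior mean.
P(next = heads) = alpha / (alpha + beta)
= 13 / 55 = 0.2364

0.2364


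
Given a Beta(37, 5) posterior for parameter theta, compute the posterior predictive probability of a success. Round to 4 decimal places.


For a Beta-Bernoulli model, the predictive probability is the mean:
P(success) = 37/(37+5) = 37/42 = 0.881

0.881


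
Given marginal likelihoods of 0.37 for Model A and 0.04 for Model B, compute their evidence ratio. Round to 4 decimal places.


Ratio = ML(A) / ML(B) = 0.37/0.04
= 9.25

9.25


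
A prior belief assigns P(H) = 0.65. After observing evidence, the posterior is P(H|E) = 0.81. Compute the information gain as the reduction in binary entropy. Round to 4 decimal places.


H(prior) = -0.65*log2(0.65) - 0.35*log2(0.35)
= 0.9341
H(post) = -0.81*log2(0.81) - 0.19*log2(0.19)
= 0.7015
IG = 0.9341 - 0.7015 = 0.2326

0.2326


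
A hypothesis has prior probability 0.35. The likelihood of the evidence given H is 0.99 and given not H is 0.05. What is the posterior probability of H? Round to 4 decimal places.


Using Bayes' theorem:
P(E) = 0.35 * 0.99 + 0.65 * 0.05
P(E) = 0.379
P(H|E) = (0.35 * 0.99) / 0.379 = 0.9142

0.9142


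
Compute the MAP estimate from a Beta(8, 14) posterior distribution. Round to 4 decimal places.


MAP = mode of Beta distribution
= (alpha - 1)/(alpha + beta - 2)
= (8-1)/(8+14-2)
= 7/20 = 0.35

0.35


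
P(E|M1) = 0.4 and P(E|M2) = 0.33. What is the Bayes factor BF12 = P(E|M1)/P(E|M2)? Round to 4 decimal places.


Bayes factor BF12 = P(E|M1) / P(E|M2)
= 0.4 / 0.33
= 1.2121

1.2121


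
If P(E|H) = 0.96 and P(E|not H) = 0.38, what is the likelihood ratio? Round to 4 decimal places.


Likelihood ratio = P(E|H) / P(E|not H)
= 0.96 / 0.38
= 2.5263

2.5263


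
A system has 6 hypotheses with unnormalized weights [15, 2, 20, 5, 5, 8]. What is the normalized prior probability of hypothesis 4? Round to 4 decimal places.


The normalized prior is the weight divided by the total.
Total weight = 55
P(H4) = 5 / 55 = 0.0909

0.0909


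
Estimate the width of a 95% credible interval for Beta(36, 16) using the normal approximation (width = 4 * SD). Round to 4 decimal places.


For Beta(a,b): Var = ab/((a+b)^2(a+b+1))
Var = 0.004, SD = 0.0634
Approximate 95% CI width = 4 * 0.0634 = 0.2536

0.2536


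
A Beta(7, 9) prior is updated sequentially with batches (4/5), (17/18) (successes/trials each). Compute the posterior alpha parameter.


Sequential conjugate updating is equivalent to a single batch update.
Total successes across all batches = 21
alpha_posterior = alpha_prior + total_successes = 7 + 21
= 28

28


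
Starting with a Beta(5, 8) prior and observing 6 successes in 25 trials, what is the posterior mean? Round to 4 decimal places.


Posterior parameters: alpha = 5 + 6 = 11
beta = 8 + 19 = 27
Posterior mean = alpha / (alpha + beta) = 11 / 38
= 0.2895

0.2895


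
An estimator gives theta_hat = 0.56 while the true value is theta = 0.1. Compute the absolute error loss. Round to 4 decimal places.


The absolute error loss is |theta_hat - theta|
= |0.56 - 0.1|
= 0.46

0.46


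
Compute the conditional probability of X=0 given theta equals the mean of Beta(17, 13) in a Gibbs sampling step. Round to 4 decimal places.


Mean of Beta(17, 13) = 0.5667
P(X=0 | theta=0.5667) = 0.4333

0.4333


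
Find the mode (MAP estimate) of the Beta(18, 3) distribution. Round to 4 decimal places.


For Beta(a,b) with a,b > 1:
Mode = (a-1)/(a+b-2) = (18-1)/(21-2)
= 17/19 = 0.8947

0.8947


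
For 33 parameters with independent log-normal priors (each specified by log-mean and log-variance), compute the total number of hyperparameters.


A log-normal prior has 2 hyperparameters per parameter.
Total = 33 * 2 = 66

66


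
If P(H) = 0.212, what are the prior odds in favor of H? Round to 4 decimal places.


Prior odds = P(H) / (1 - P(H))
= 0.212 / 0.788
= 0.269

0.269


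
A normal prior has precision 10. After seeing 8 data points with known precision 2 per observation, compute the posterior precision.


In the conjugate normal model, precisions add:
tau_posterior = tau_prior + n * tau_data
= 10 + 8*2 = 26

26


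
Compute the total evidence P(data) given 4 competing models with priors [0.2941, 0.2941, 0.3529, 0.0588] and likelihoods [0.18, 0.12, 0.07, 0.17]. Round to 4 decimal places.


Marginal likelihood = sum P(model_i) * P(data|model_i)
Model 1: 0.2941 * 0.18 = 0.0529
Model 2: 0.2941 * 0.12 = 0.0353
Model 3: 0.3529 * 0.07 = 0.0247
Model 4: 0.0588 * 0.17 = 0.01
Total = 0.1229

0.1229


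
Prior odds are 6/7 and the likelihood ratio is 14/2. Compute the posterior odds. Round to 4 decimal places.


Posterior odds = prior odds * likelihood ratio
= (6/7) * (14/2)
= 84 / 14
= 6.0

6.0


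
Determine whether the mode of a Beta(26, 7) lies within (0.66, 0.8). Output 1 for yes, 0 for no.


First find the mode: (a-1)/(a+b-2) = 0.8065
Is 0.8065 in (0.66, 0.8)? 0

0


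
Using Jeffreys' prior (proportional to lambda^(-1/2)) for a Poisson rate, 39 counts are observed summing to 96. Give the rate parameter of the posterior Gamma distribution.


Conjugate update: Gamma(prior_shape + S, prior_rate + n).
Prior shape = 0.5, prior rate = 0.
Posterior rate = 0 + n = 39

39.0


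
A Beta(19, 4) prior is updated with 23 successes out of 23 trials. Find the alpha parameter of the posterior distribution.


In the Beta-Binomial conjugate update:
alpha_post = alpha_prior + successes
= 19 + 23
= 42

42


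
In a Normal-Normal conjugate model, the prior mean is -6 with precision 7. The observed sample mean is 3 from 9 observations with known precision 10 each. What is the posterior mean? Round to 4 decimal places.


Posterior precision = tau0 + n*tau = 7 + 9*10 = 97
Posterior mean = (tau0*mu0 + n*tau*xbar) / posterior_precision
= (7*-6 + 9*10*3) / 97
= 228 / 97 = 2.3505

2.3505


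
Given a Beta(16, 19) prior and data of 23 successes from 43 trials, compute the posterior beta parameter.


Number of failures = 43 - 23 = 20
Posterior beta = 19 + 20 = 39

39


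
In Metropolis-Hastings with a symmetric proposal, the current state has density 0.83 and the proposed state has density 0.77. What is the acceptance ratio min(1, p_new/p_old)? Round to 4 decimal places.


Ratio = p_new / p_old = 0.77 / 0.83 = 0.9277
Acceptance = min(1, 0.9277) = 0.9277

0.9277


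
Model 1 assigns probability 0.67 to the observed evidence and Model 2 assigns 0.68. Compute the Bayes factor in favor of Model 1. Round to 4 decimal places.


BF = P(data|M1) / P(data|M2)
= 0.67 / 0.68 = 0.9853

0.9853


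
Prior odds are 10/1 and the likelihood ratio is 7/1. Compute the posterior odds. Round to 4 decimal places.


Posterior odds = prior odds * likelihood ratio
= (10/1) * (7/1)
= 70 / 1
= 70.0

70.0


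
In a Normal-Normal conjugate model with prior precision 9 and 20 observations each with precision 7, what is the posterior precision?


Posterior precision = prior precision + n * observation precision
= 9 + 20 * 7
= 9 + 140 = 149

149


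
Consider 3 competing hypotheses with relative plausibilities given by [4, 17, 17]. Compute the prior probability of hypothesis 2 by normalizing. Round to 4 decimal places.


Sum of weights = 4 + 17 + 17 = 38
Normalized prior for H2 = 17 / 38
= 0.4474

0.4474


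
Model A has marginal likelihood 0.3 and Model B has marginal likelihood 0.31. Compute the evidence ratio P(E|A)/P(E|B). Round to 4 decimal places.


Evidence ratio = P(E|A) / P(E|B)
= 0.3 / 0.31
= 0.9677

0.9677


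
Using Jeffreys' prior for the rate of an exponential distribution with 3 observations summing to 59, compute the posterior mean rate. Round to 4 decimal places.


Jeffreys' prior leads to posterior Gamma(3, 59).
Mean = 3/59 = 0.0508

0.0508


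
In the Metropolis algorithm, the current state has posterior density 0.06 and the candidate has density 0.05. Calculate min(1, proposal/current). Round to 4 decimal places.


Ratio = 0.05/0.06 = 0.8333
Acceptance probability = min(1, 0.8333)
= 0.8333

0.8333


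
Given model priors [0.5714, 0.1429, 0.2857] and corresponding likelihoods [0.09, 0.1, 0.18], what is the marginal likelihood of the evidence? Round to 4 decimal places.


P(E) = sum_i P(M_i) P(E|M_i)
= 0.0514 + 0.0143 + 0.0514
= 0.1171

0.1171


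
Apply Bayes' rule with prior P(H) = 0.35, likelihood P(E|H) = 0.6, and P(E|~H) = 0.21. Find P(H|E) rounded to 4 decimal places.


Step 1: Compute marginal P(E) = P(E|H)P(H) + P(E|~H)P(~H)
= 0.6*0.35 + 0.21*0.65 = 0.3465
Step 2: P(H|E) = P(E|H)P(H)/P(E) = 0.21/0.3465
= 0.6061

0.6061


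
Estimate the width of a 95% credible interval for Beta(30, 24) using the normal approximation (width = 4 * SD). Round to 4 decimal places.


For Beta(a,b): Var = ab/((a+b)^2(a+b+1))
Var = 0.0045, SD = 0.067
Approximate 95% CI width = 4 * 0.067 = 0.268

0.268


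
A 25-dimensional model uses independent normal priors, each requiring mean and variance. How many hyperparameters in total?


Per parameter: 2 (mean and variance).
Total = 25 * 2 = 50

50


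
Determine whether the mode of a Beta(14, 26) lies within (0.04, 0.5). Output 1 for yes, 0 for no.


First find the mode: (a-1)/(a+b-2) = 0.3421
Is 0.3421 in (0.04, 0.5)? 1

1


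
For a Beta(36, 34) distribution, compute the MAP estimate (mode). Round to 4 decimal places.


MAP = mode = (a-1)/(a+b-2)
= (36-1)/(36+34-2)
= 35/68 = 0.5147

0.5147


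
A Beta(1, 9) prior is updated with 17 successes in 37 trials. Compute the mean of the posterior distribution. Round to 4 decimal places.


After update: Beta(18, 29)
Mean = 18 / (18 + 29) = 18 / 47
= 0.383

0.383


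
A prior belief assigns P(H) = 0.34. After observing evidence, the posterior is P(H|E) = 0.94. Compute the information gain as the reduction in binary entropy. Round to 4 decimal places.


H(prior) = -0.34*log2(0.34) - 0.66*log2(0.66)
= 0.9248
H(post) = -0.94*log2(0.94) - 0.06*log2(0.06)
= 0.3274
IG = 0.9248 - 0.3274 = 0.5974

0.5974


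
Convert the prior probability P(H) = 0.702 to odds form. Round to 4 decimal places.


P(not H) = 1 - 0.702 = 0.298
Odds = 0.702 / 0.298 = 2.3557

2.3557


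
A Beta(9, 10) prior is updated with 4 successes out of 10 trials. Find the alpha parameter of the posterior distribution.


In the Beta-Binomial conjugate update:
alpha_post = alpha_prior + successes
= 9 + 4
= 13

13


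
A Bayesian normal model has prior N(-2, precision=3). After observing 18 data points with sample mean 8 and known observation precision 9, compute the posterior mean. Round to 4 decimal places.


Posterior mean = (prior_precision * prior_mean + n * data_precision * data_mean) / (prior_precision + n * data_precision)
Numerator = 3*-2 + 18*9*8 = 1290
Denominator = 3 + 18*9 = 165
Posterior mean = 7.8182

7.8182


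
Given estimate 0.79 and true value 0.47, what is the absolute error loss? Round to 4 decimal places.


Absolute error = |estimate - true|
= |0.32| = 0.32

0.32


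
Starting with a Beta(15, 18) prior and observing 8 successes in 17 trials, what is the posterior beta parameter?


Posterior beta = prior beta + failures
Failures = 17 - 8 = 9
beta_post = 18 + 9 = 27

27


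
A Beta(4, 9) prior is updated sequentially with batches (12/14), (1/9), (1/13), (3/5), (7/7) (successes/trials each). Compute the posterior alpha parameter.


Sequential conjugate updating is equivalent to a single batch update.
Total successes across all batches = 24
alpha_posterior = alpha_prior + total_successes = 4 + 24
= 28

28


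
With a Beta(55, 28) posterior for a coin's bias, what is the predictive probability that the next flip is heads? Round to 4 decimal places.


The predictive probability equals the posterior mean.
P(next = heads) = alpha / (alpha + beta)
= 55 / 83 = 0.6627

0.6627


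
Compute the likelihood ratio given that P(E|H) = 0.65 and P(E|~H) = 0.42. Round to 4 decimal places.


LR = P(E|H) / P(E|~H)
= 0.65 / 0.42 = 1.5476

1.5476


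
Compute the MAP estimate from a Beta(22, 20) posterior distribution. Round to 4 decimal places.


MAP = mode of Beta distribution
= (alpha - 1)/(alpha + beta - 2)
= (22-1)/(22+20-2)
= 21/40 = 0.525

0.525


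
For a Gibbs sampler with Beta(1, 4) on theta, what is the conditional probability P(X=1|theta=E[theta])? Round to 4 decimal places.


E[theta] = 1/(1+4) = 0.2
P(X=1|theta) = theta = 0.2

0.2


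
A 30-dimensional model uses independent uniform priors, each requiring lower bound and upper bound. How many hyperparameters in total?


Per parameter: 2 (lower bound and upper bound).
Total = 30 * 2 = 60

60


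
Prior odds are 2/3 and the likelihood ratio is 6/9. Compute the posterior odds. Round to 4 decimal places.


Posterior odds = prior odds * likelihood ratio
= (2/3) * (6/9)
= 12 / 27
= 0.4444

0.4444


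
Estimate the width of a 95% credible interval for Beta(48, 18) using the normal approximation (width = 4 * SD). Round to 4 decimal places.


For Beta(a,b): Var = ab/((a+b)^2(a+b+1))
Var = 0.003, SD = 0.0544
Approximate 95% CI width = 4 * 0.0544 = 0.2176

0.2176


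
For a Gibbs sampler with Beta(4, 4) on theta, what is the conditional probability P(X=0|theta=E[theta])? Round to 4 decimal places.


E[theta] = 4/(4+4) = 0.5
P(X=0|theta) = 1 - theta = 0.5

0.5


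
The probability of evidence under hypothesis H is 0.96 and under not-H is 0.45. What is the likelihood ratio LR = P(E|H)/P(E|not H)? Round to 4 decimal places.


LR = 0.96 / 0.45
= 2.1333

2.1333


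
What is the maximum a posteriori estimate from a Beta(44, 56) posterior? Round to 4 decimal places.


The MAP estimate equals the mode of the distribution.
Mode of Beta(a,b) = (a-1)/(a+b-2)
= 43/98
= 0.4388

0.4388


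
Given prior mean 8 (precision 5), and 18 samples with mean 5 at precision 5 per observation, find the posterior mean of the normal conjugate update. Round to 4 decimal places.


The posterior mean is a precision-weighted average of prior and data.
Post. prec. = 5 + 90 = 95
Post. mean = (40 + 450)/95 = 490/95 = 5.1579

5.1579


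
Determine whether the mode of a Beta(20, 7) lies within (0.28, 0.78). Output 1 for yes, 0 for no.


First find the mode: (a-1)/(a+b-2) = 0.76
Is 0.76 in (0.28, 0.78)? 1

1


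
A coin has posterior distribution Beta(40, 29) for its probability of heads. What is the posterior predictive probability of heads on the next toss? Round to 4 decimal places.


Posterior predictive = E[theta] = alpha/(alpha+beta)
= 40/69
= 0.5797

0.5797


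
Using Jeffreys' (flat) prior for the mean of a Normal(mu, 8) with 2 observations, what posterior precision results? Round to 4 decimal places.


Flat prior means prior precision is 0.
Posterior precision = n / sigma^2 = 2/8 = 0.25

0.25


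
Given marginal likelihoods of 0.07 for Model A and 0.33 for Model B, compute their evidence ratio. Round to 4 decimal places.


Ratio = ML(A) / ML(B) = 0.07/0.33
= 0.2121

0.2121


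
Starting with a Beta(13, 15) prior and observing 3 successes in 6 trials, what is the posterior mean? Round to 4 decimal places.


Posterior parameters: alpha = 13 + 3 = 16
beta = 15 + 3 = 18
Posterior mean = alpha / (alpha + beta) = 16 / 34
= 0.4706

0.4706


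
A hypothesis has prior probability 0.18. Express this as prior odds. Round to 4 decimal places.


Odds = P(H) / P(not H) = 0.18 / 0.82
= 0.2195

0.2195


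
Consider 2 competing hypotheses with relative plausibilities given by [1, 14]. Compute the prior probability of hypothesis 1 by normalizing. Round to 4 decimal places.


Sum of weights = 1 + 14 = 15
Normalized prior for H1 = 1 / 15
= 0.0667

0.0667


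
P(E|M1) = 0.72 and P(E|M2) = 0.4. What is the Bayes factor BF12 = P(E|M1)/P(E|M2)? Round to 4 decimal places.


Bayes factor BF12 = P(E|M1) / P(E|M2)
= 0.72 / 0.4
= 1.8

1.8


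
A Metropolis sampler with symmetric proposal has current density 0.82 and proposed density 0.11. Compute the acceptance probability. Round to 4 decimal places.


For symmetric proposals, acceptance = min(1, pi(x*)/pi(x))
= min(1, 0.11/0.82)
= min(1, 0.1341) = 0.1341

0.1341


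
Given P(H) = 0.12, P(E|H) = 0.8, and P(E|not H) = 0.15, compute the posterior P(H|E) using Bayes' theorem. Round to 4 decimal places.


By Bayes' theorem: P(H|E) = P(E|H)*P(H) / P(E)
P(E) = P(E|H)*P(H) + P(E|not H)*P(not H)
P(E) = 0.8*0.12 + 0.15*0.88 = 0.228
P(H|E) = 0.8*0.12 / 0.228 = 0.4211

0.4211


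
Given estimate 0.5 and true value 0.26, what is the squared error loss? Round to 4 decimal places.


Squared error = (estimate - true)^2
Difference = 0.24
Loss = 0.24^2 = 0.0576

0.0576


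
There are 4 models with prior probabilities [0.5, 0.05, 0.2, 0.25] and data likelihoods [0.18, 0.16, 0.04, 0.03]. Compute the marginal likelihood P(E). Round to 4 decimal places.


P(E) = sum over models of P(M_i) * P(E|M_i)
= 0.5*0.18 + 0.05*0.16 + 0.2*0.04 + 0.25*0.03
= 0.1135

0.1135


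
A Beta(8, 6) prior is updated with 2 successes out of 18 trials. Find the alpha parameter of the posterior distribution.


In the Beta-Binomial conjugate update:
alpha_post = alpha_prior + successes
= 8 + 2
= 10

10


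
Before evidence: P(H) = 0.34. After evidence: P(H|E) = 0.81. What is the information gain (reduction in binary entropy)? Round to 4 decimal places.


Prior entropy = 0.9248
Posterior entropy = 0.7015
Information gain = 0.9248 - 0.7015 = 0.2233

0.2233


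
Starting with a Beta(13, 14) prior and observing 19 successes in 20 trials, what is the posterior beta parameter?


Posterior beta = prior beta + failures
Failures = 20 - 19 = 1
beta_post = 14 + 1 = 15

15


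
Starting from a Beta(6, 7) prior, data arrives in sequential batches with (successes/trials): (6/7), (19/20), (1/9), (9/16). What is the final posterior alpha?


In sequential Bayesian updating, we sum all successes.
Total successes = 35
Final alpha = 6 + 35 = 41

41


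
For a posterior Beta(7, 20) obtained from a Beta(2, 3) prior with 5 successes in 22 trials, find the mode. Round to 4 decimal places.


Mode = (alpha - 1) / (alpha + beta - 2)
= 6 / 25
= 0.24

0.24


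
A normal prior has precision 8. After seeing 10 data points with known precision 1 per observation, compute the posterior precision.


In the conjugate normal model, precisions add:
tau_posterior = tau_prior + n * tau_data
= 8 + 10*1 = 18

18


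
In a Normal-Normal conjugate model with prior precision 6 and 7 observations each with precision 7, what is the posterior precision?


Posterior precision = prior precision + n * observation precision
= 6 + 7 * 7
= 6 + 49 = 55

55


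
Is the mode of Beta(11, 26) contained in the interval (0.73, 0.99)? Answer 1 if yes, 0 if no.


Mode = (a-1)/(a+b-2) = 10/35 = 0.2857
Interval: (0.73, 0.99)
Contains mode? 0

0


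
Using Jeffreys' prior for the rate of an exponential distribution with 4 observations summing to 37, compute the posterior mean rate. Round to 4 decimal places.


Jeffreys' prior leads to posterior Gamma(4, 37).
Mean = 4/37 = 0.1081

0.1081


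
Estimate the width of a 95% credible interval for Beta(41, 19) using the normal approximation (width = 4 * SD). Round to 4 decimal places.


For Beta(a,b): Var = ab/((a+b)^2(a+b+1))
Var = 0.0035, SD = 0.0596
Approximate 95% CI width = 4 * 0.0596 = 0.2382

0.2382


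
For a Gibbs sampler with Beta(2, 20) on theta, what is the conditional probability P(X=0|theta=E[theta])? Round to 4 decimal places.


E[theta] = 2/(2+20) = 0.0909
P(X=0|theta) = 1 - theta = 0.9091

0.9091


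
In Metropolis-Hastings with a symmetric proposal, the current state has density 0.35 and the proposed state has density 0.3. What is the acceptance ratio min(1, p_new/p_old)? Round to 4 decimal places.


Ratio = p_new / p_old = 0.3 / 0.35 = 0.8571
Acceptance = min(1, 0.8571) = 0.8571

0.8571


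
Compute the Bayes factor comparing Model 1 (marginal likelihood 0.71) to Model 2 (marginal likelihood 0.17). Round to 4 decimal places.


BF12 = marginal likelihood of M1 / marginal likelihood of M2
= 0.71/0.17
= 4.1765

4.1765


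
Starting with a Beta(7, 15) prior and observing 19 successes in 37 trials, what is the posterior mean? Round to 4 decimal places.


Posterior parameters: alpha = 7 + 19 = 26
beta = 15 + 18 = 33
Posterior mean = alpha / (alpha + beta) = 26 / 59
= 0.4407

0.4407


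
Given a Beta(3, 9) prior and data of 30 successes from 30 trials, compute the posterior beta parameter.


Number of failures = 30 - 30 = 0
Posterior beta = 9 + 0 = 9

9


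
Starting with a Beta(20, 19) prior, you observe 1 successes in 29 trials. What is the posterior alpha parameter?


For a Beta-Binomial conjugate model:
Posterior alpha = prior alpha + number of successes
= 20 + 1 = 21

21


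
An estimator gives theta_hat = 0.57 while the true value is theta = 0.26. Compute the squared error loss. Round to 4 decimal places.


The squared error loss is (theta_hat - theta)^2
= (0.57 - 0.26)^2
= (0.31)^2 = 0.0961

0.0961


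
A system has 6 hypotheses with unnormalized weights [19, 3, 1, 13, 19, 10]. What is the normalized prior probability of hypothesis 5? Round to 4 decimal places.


The normalized prior is the weight divided by the total.
Total weight = 65
P(H5) = 19 / 65 = 0.2923

0.2923


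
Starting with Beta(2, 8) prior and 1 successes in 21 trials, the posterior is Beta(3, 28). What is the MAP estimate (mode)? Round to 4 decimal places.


The mode of Beta(a, b) when a > 1 and b > 1 is (a-1)/(a+b-2)
= (3 - 1) / (3 + 28 - 2)
= 2 / 29
= 0.069

0.069


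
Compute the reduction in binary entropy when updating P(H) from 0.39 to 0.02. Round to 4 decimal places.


H_before = -p*log2(p) - (1-p)*log2(1-p) for p=0.39: 0.9648
H_after for p=0.02: 0.1414
Reduction = 0.9648 - 0.1414 = 0.8234

0.8234


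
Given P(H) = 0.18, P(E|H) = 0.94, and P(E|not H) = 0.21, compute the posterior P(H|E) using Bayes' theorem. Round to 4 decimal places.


By Bayes' theorem: P(H|E) = P(E|H)*P(H) / P(E)
P(E) = P(E|H)*P(H) + P(E|not H)*P(not H)
P(E) = 0.94*0.18 + 0.21*0.82 = 0.3414
P(H|E) = 0.94*0.18 / 0.3414 = 0.4956

0.4956


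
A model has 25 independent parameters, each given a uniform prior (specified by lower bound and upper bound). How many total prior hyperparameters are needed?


Each uniform prior needs 2 hyperparameters (lower bound and upper bound).
Total = 2 * 25 = 50

50


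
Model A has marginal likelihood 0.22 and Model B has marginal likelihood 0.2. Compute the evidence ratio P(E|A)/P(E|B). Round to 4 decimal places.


Evidence ratio = P(E|A) / P(E|B)
= 0.22 / 0.2
= 1.1

1.1


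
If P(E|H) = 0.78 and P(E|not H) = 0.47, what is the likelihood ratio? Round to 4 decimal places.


Likelihood ratio = P(E|H) / P(E|not H)
= 0.78 / 0.47
= 1.6596

1.6596


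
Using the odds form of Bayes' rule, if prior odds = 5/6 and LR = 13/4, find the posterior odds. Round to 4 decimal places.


Bayes' rule in odds form: posterior odds = prior odds * LR
= (5 * 13) / (6 * 4)
= 65/24 = 2.7083

2.7083


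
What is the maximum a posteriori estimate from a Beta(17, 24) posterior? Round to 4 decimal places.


The MAP estimate equals the mode of the distribution.
Mode of Beta(a,b) = (a-1)/(a+b-2)
= 16/39
= 0.4103

0.4103
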